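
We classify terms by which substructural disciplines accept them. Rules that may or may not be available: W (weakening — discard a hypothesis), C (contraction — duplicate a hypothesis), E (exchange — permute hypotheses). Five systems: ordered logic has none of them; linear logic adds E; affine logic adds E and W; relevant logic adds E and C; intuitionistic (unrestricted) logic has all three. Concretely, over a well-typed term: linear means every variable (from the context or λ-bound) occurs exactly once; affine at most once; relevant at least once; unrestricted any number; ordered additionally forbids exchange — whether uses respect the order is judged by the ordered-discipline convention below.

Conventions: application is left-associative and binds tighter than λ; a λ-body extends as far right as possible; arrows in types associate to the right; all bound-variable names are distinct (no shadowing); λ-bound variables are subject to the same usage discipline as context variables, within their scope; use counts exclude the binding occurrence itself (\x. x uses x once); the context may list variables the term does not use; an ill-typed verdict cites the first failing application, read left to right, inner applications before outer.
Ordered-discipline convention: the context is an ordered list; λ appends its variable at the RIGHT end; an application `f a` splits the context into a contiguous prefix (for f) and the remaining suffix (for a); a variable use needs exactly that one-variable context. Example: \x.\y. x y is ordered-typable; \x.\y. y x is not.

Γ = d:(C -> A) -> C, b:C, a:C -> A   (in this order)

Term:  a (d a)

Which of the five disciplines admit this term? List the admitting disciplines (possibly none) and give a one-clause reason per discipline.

admitted in: unrestricted
variable uses: d: 1; b: 0; a: 2
left-to-right use order: a, d, a
typing: ✓ — A
ordered: ✗, needs contraction — a ×2; b never used (weakening)
linear: ✗, needs contraction — a ×2; b never used (weakening)
affine: ✗, needs contraction — a ×2
relevant: ✗, b never used (weakening)
unrestricted: ✓, well-typed at A; no restrictions here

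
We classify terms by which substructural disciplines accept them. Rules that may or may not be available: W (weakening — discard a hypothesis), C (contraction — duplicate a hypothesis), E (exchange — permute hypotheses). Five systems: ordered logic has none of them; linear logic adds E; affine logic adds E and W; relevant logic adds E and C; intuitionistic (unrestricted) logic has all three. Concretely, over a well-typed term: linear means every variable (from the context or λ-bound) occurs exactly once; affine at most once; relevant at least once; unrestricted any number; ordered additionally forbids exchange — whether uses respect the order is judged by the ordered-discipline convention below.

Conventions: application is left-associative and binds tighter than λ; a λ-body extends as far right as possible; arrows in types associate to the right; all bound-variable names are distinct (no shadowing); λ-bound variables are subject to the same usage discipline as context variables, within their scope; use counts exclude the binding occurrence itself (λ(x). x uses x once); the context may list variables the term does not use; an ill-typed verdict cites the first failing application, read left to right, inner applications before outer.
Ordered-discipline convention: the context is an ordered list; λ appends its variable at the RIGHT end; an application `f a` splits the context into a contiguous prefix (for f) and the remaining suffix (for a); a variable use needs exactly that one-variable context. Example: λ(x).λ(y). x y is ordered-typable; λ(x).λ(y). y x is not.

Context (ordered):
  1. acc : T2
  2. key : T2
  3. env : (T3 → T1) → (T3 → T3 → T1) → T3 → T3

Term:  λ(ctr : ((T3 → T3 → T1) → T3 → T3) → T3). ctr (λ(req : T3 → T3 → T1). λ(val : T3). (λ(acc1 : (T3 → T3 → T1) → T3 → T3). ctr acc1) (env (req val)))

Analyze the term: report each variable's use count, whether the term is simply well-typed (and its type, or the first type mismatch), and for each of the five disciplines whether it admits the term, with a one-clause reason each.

use counts: acc=0, key=0, env=1, ctr [bound]=2, req [bound]=1, val [bound]=1, acc1 [bound]=1
order of uses: ctr, ctr, acc1, env, req, val
typing: ✓ — (((T3 → T3 → T1) → T3 → T3) → T3) → T3
ordered ✗ (needs contraction — ctr ×2; unused: acc, key — weakening required)
linear ✗ (needs contraction — ctr ×2; unused: acc, key — weakening required)
affine ✗ (needs contraction — ctr ×2)
relevant ✗ (unused: acc, key — weakening required)
unrestricted ✓ (simply typable at (((T3 → T3 → T1) → T3 → T3) → T3) → T3; W, C, E all held)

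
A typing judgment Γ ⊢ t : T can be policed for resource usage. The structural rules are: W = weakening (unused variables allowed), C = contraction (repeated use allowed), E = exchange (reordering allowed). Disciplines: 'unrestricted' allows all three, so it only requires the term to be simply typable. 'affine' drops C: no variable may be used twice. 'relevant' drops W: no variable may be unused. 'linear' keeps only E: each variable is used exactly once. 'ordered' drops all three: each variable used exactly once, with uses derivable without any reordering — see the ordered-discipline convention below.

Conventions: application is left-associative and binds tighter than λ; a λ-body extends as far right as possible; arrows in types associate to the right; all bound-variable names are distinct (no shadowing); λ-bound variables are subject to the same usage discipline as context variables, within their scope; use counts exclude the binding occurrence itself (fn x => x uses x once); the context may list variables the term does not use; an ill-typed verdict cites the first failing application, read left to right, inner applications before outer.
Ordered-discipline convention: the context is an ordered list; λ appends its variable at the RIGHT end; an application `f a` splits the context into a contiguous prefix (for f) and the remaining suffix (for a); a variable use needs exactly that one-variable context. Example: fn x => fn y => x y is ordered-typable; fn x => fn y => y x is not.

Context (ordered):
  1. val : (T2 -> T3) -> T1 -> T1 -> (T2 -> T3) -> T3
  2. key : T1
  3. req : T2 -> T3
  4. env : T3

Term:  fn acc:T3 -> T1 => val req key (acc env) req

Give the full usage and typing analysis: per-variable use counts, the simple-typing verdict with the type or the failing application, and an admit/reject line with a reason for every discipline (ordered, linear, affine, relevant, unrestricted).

counts: val: 1×, key: 1×, req: 2×, env: 1×, acc (bound): 1×
uses in reading order: val, req, key, acc, env, req
typing: ✓ — (T3 -> T1) -> T3
ordered ✗ (req ×2 used more than once (contraction))
linear ✗ (req ×2 used more than once (contraction))
affine ✗ (req ×2 used more than once (contraction))
relevant ✓ (at least one use each (val, key, req, env, acc))
unrestricted ✓ (type-checks ((T3 -> T1) -> T3) and nothing is barred)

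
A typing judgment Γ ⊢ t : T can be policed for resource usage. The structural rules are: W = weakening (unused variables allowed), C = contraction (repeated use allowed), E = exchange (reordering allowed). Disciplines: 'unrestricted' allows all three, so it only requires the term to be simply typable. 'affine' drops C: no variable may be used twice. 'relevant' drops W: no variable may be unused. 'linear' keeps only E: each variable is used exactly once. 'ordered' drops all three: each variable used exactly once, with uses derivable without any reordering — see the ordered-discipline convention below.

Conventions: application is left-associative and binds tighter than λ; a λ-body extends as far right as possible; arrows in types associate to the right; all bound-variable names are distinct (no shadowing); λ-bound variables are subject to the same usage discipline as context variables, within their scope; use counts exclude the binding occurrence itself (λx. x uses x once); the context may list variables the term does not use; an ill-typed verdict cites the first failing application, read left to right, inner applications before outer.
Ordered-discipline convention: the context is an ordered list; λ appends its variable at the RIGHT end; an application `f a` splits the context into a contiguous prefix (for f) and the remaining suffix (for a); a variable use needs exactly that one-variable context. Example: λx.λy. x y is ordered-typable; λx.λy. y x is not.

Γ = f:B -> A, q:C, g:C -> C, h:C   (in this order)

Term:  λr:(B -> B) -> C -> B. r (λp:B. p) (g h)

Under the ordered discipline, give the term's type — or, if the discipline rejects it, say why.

not well-typed under ordered — f, q left unused
variable uses: f ×0, q ×0, g ×1, h ×1, r (bound) ×1, p (bound) ×1
use order (left to right): r, p, g, h
typing: ✓ — ((B -> B) -> C -> B) -> B
across the five disciplines: ordered ✗ | linear ✗ | affine ✓ | relevant ✗ | unrestricted ✓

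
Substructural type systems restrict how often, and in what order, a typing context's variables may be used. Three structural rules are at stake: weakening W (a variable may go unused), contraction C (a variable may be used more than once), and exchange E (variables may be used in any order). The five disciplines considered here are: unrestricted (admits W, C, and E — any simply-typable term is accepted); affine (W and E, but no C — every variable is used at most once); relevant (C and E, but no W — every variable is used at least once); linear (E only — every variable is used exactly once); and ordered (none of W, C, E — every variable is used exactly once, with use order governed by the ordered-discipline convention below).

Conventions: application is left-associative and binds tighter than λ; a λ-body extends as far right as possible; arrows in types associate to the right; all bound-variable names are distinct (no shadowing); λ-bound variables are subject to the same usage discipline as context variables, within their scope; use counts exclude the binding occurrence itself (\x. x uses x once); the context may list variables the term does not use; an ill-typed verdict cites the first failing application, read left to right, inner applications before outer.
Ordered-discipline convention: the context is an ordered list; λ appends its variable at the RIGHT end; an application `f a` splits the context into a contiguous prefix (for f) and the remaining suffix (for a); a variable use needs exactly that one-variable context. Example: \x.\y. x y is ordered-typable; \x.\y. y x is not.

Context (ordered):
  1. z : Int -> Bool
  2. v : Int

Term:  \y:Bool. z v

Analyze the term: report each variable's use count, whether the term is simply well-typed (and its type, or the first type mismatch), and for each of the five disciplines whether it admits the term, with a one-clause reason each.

variable uses: z: 1; v: 1; y (λ-bound): 0
order of uses: z, v
typing: the term checks, with type Bool -> Bool
ordered ✗ (y left unused)
linear ✗ (y left unused)
affine ✓ (z, v, y: no repeats, contraction unneeded)
relevant ✗ (y left unused)
unrestricted ✓ (type-checks (Bool -> Bool) and nothing is barred)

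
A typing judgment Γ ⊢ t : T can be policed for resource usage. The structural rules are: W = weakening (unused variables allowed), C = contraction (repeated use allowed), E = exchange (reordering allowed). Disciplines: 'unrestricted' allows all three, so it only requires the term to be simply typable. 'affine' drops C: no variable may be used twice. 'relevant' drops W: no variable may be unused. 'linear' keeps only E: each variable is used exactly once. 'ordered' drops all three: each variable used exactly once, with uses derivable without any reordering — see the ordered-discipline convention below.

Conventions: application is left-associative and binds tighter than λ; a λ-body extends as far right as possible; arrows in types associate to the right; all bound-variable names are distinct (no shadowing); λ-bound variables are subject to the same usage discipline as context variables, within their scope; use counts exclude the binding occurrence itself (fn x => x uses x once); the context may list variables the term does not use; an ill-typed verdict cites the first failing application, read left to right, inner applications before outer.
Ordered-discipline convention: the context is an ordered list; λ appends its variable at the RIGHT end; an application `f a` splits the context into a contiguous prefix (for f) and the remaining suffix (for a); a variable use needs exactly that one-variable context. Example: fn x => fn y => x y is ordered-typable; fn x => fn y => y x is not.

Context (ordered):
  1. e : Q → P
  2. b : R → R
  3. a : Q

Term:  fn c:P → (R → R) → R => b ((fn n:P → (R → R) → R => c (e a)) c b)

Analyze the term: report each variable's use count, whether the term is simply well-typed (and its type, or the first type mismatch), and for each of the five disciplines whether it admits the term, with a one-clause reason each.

counts: e: 1×, b: 2×, a: 1×, c [bound]: 2×, n [bound]: 0×
order of uses: b, c, e, a, c, b
typing: well-typed at (P → (R → R) → R) → R
ordered: ✗ — b ×2, c ×2 used more than once (contraction); unused: n — weakening required
linear: ✗ — b ×2, c ×2 used more than once (contraction); unused: n — weakening required
affine: ✗ — b ×2, c ×2 used more than once (contraction)
relevant: ✗ — unused: n — weakening required
unrestricted: ✓ — well-typed at (P → (R → R) → R) → R; no restrictions here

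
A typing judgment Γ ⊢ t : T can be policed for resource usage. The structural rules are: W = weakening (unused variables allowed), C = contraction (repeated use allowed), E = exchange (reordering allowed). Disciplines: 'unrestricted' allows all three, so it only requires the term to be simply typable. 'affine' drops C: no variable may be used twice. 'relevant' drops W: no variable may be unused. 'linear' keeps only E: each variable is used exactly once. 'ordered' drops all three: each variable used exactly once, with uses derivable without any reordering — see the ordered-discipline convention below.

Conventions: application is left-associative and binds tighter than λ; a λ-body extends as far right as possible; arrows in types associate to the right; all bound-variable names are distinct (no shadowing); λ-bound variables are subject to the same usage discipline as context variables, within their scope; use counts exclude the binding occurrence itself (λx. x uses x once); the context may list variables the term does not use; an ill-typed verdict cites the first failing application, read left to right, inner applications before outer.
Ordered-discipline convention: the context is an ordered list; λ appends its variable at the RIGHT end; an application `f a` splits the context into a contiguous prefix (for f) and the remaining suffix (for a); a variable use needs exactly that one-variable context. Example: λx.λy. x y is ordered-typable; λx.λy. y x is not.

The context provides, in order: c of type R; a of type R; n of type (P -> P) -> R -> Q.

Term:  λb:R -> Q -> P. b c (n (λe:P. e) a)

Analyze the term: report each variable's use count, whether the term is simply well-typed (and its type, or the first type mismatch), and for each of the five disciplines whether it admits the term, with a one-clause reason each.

counts: c=1, a=1, n=1, b (bound)=1, e (bound)=1
use order (left to right): b, c, n, e, a
typing: the term checks, with type (R -> Q -> P) -> P
ordered: ✗ — needs exchange: uses follow b, c, n, e, a
linear: ✓ — exactly-once usage across c, a, n, b, e
affine: ✓ — c, a, n, b, e: no repeats, contraction unneeded
relevant: ✓ — at least one use each (c, a, n, b, e)
unrestricted: ✓ — type-checks ((R -> Q -> P) -> P) and nothing is barred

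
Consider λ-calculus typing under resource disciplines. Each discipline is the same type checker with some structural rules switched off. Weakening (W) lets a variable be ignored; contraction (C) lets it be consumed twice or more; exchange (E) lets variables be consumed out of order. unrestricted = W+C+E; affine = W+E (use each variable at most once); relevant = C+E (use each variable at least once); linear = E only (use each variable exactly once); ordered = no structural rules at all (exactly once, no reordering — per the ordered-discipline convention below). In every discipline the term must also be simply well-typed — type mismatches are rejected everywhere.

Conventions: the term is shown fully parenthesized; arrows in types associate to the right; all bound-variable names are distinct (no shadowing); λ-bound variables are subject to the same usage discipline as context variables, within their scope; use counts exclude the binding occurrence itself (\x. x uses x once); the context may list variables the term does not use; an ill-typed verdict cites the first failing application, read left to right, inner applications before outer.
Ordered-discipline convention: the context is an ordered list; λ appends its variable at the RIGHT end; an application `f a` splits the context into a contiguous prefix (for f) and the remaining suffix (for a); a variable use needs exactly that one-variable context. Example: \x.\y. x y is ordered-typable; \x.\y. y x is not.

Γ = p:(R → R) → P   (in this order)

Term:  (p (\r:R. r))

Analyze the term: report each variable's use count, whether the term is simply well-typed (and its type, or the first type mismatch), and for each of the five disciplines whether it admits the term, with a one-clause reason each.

usage: p: 1; r [bound]: 1
left-to-right use order: p, r
typing: ✓ — P
ordered: ✓ — one use each (p, r); ordered split holds
linear: ✓ — single use per variable (p, r)
affine: ✓ — p, r: no repeats, contraction unneeded
relevant: ✓ — at least one use each (p, r)
unrestricted: ✓ — well-typed at P; no restrictions here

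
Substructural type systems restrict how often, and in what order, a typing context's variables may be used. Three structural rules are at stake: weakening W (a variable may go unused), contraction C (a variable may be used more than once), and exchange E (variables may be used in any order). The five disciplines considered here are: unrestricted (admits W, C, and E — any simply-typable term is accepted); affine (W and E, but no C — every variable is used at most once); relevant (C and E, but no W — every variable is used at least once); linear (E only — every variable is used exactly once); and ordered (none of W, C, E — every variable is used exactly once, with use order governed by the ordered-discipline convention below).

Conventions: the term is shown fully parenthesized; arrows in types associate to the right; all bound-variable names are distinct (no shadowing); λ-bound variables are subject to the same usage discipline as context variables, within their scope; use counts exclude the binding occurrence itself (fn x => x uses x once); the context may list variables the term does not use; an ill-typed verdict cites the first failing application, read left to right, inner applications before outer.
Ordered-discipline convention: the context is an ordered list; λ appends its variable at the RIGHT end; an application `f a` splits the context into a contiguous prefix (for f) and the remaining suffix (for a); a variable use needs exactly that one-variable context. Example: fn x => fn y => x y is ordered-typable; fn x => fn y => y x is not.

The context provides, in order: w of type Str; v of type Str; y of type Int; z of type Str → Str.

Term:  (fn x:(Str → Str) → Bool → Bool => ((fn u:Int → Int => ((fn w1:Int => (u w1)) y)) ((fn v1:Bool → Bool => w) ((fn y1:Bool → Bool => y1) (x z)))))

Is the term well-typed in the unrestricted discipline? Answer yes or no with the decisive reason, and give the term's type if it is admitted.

no — fails simple typing
counts: w=1, v=0, y=1, z=1, x [bound]=1, u [bound]=1, w1 [bound]=1, v1 [bound]=0, y1 [bound]=1
order of uses: u, w1, y, w, y1, x, z
typing: ill-typed: a function awaiting Int → Int gets Str
summary: ordered ✗; linear ✗; affine ✗; relevant ✗; unrestricted ✗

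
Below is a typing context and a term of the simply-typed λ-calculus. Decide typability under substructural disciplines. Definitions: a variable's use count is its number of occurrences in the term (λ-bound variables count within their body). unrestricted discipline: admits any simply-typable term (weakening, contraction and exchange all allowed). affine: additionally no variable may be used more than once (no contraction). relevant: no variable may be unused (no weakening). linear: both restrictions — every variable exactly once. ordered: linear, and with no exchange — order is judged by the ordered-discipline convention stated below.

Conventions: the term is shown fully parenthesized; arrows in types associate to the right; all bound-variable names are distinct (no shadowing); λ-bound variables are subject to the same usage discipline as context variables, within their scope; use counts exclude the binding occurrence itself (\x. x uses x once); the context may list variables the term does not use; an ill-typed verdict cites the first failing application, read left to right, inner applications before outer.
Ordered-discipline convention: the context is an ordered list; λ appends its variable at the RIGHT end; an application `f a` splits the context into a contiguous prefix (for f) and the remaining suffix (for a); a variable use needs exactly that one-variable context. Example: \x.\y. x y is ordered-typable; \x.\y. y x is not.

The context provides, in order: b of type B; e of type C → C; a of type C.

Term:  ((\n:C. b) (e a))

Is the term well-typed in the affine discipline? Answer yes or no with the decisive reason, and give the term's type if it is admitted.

yes — at most one use each (b, e, a, n); term : B
use counts: b ×1; e ×1; a ×1; n [bound] ×0
left-to-right use order: b, e, a
typing: the term checks, with type B
summary: ordered ✗, linear ✗, affine ✓, relevant ✗, unrestricted ✓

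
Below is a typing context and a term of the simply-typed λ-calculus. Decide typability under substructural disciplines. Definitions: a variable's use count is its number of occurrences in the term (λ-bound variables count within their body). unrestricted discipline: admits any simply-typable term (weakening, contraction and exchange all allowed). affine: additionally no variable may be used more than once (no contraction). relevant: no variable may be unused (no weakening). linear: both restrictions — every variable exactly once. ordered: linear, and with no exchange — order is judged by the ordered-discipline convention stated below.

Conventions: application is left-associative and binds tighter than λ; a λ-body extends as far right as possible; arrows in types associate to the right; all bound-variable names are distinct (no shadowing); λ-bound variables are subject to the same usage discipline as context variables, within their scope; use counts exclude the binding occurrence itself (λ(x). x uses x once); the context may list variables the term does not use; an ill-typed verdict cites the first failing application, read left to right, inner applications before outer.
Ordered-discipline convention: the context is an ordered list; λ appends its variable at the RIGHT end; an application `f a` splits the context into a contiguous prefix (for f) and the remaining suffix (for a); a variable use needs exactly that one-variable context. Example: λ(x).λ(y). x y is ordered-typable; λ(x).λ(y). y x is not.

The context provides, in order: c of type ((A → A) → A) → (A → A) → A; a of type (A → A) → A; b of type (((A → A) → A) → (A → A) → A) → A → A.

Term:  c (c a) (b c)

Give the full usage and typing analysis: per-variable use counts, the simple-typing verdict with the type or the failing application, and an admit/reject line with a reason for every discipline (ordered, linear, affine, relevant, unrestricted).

use counts: c: 3; a: 1; b: 1
order of uses: c, c, a, b, c
typing: well-typed — term : A
ordered: ✗ — c ×3 used more than once (contraction)
linear: ✗ — c ×3 used more than once (contraction)
affine: ✗ — c ×3 used more than once (contraction)
relevant: ✓ — c, a, b: all used, weakening unneeded
unrestricted: ✓ — type-checks (A) and nothing is barred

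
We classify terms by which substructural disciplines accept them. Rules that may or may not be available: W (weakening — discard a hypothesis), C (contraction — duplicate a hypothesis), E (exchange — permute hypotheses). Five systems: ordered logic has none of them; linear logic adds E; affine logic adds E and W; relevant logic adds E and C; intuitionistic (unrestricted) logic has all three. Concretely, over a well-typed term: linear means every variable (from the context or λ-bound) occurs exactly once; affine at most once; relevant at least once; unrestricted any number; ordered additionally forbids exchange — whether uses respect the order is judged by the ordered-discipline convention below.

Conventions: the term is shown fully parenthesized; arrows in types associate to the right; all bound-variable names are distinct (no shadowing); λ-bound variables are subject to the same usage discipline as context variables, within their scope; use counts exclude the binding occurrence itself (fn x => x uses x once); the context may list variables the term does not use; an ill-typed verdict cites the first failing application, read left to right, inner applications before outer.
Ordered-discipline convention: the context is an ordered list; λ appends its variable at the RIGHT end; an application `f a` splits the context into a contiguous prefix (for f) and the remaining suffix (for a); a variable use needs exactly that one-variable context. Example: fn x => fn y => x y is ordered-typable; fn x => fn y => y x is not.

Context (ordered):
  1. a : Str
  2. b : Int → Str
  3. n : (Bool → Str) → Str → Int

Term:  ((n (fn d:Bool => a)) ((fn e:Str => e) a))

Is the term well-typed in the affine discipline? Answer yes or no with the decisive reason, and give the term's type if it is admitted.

no — repeated use of a ×2
usage: a: 2; b: 0; n: 1; d (bound): 0; e (bound): 1
left-to-right use order: n, a, e, a
typing: the term checks, with type Int
across the five disciplines: ordered ✗, linear ✗, affine ✗, relevant ✗, unrestricted ✓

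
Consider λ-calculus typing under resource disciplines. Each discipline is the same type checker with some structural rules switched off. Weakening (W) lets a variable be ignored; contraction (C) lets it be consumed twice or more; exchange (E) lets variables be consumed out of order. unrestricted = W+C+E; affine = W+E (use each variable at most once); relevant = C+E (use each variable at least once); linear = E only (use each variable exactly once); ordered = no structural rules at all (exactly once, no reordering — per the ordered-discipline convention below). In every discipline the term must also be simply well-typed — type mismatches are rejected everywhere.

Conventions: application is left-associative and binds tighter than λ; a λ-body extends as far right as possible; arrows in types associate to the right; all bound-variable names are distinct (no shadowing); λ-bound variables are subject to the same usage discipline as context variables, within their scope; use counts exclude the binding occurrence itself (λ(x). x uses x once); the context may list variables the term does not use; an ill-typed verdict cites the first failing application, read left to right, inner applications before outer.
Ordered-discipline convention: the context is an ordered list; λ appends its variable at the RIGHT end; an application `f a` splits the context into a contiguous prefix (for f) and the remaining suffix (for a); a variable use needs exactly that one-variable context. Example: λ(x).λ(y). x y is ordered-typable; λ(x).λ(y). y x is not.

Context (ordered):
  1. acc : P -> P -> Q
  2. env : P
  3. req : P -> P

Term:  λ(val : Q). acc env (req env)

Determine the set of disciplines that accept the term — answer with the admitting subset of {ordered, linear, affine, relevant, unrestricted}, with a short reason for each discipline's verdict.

admitting disciplines: unrestricted
variable uses: acc: 1×, env: 2×, req: 1×, val (bound): 0×
order of uses: acc, env, req, env
typing: well-typed at Q -> Q
ordered ✗ (uses contraction: env ×2; val left unused)
linear ✗ (uses contraction: env ×2; val left unused)
affine ✗ (uses contraction: env ×2)
relevant ✗ (val left unused)
unrestricted ✓ (type-checks (Q -> Q) and nothing is barred)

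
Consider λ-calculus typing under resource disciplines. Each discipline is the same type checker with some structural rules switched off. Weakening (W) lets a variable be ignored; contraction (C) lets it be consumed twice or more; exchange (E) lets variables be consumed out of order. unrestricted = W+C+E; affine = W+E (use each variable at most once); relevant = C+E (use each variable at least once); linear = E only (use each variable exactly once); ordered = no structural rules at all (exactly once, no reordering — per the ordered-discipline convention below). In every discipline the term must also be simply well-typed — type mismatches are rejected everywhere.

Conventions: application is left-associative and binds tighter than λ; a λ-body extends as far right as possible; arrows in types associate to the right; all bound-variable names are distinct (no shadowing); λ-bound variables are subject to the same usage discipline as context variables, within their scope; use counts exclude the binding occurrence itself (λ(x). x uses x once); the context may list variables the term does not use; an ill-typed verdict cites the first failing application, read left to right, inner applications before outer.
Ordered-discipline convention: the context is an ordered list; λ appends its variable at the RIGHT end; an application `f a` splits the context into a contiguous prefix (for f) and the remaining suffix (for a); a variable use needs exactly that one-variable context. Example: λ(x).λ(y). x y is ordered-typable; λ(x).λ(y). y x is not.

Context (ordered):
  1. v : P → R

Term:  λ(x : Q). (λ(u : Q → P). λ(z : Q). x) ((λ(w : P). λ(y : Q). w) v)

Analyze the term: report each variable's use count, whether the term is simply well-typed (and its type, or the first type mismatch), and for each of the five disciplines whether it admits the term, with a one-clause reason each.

use counts: v ×1, x [bound] ×1, u [bound] ×0, z [bound] ×0, w [bound] ×1, y [bound] ×0
order of uses: x, w, v
typing: ill-typed: an argument P → R mismatches the expected P
ordered: ✗ — the type mismatch rejects it
linear: ✗ — not simply typable
affine: ✗ — fails simple typing
relevant: ✗ — a type mismatch blocks all five
unrestricted: ✗ — the type mismatch rejects it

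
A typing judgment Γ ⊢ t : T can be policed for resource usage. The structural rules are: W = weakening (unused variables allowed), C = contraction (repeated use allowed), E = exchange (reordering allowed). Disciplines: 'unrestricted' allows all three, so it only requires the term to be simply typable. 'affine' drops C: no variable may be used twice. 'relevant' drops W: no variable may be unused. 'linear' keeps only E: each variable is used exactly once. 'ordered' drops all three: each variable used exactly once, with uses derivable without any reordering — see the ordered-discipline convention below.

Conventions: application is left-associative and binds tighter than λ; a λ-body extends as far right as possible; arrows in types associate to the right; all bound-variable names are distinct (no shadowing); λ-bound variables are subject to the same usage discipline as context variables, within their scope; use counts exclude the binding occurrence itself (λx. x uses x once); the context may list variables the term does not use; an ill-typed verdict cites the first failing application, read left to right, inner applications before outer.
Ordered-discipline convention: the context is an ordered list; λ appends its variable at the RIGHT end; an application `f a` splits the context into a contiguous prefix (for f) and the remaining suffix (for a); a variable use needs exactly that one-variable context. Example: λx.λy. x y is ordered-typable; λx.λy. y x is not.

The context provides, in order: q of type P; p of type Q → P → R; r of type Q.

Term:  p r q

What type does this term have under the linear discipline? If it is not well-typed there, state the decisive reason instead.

term : R
usage: q: 1; p: 1; r: 1
left-to-right use order: p, r, q
typing: well-typed — term : R
per-discipline verdicts: ordered ✗, linear ✓, affine ✓, relevant ✓, unrestricted ✓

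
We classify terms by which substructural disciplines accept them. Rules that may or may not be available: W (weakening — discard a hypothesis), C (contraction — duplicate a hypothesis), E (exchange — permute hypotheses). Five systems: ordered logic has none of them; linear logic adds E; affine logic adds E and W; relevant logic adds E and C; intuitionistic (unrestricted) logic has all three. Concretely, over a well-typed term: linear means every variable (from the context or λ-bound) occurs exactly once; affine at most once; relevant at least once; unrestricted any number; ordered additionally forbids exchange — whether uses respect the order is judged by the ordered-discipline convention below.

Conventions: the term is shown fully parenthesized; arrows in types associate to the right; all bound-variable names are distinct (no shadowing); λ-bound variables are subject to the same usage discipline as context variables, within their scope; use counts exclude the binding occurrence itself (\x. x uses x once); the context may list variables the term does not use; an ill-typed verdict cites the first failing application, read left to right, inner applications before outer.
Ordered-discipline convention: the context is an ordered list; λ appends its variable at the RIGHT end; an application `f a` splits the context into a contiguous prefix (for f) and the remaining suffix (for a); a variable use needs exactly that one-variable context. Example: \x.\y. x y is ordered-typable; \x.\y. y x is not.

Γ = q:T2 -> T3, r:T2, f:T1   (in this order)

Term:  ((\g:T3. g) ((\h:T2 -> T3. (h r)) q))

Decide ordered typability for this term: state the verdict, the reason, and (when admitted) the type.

no — unused: f — weakening required
variable uses: q ×1; r ×1; f ×0; g (λ-bound) ×1; h (λ-bound) ×1
left-to-right use order: g, h, r, q
typing: the term checks, with type T3
per-discipline verdicts: ordered ✗; linear ✗; affine ✓; relevant ✗; unrestricted ✓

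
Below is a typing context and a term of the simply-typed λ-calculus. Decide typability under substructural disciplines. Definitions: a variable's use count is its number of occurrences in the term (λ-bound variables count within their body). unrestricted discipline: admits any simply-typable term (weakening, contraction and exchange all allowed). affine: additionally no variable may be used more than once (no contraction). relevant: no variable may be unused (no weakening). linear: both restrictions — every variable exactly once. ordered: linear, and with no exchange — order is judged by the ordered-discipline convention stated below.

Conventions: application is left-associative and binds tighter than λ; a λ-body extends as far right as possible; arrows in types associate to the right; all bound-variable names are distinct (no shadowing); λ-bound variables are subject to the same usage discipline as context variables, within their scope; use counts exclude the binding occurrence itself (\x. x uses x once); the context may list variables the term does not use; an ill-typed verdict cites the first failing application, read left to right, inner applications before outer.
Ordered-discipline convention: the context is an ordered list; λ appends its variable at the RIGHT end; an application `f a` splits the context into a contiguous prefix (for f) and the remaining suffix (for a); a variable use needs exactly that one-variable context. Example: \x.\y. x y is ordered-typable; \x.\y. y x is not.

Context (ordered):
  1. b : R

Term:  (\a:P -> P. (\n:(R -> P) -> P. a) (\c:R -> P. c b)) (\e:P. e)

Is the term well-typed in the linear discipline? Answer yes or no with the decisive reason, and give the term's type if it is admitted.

no — unused: n — weakening required
counts: b ×1, a (λ-bound) ×1, n (λ-bound) ×0, c (λ-bound) ×1, e (λ-bound) ×1
use order (left to right): a, c, b, e
typing: the term checks, with type P -> P
across the five disciplines: ordered ✗ | linear ✗ | affine ✓ | relevant ✗ | unrestricted ✓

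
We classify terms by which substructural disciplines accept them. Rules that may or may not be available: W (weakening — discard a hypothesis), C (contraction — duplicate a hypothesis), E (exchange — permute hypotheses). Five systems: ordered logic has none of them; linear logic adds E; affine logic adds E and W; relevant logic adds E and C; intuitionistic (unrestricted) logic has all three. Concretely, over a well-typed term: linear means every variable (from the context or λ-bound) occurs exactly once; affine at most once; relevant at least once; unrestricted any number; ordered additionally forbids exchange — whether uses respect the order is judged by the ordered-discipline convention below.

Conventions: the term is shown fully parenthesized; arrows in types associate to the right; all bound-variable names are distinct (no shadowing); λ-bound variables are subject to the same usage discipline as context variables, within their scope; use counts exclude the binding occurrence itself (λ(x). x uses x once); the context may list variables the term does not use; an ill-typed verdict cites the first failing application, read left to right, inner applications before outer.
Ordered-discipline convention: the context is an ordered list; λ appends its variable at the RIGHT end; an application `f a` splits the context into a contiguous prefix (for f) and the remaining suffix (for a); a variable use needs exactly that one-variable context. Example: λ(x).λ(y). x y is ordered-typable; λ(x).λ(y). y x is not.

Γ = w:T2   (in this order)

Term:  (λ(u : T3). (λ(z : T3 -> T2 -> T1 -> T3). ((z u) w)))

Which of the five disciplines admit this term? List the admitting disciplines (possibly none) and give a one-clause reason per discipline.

admitted in: linear, affine, relevant, unrestricted
usage: w: 1×, u (bound): 1×, z (bound): 1×
uses in reading order: z, u, w
typing: well-typed — term : T3 -> (T3 -> T2 -> T1 -> T3) -> T1 -> T3
ordered: ✗ — no contiguous prefix/suffix split fits z, u, w
linear: ✓ — w, u, z: one use apiece
affine: ✓ — none of w, u, z used more than once
relevant: ✓ — none of w, u, z goes unused
unrestricted: ✓ — type-checks (T3 -> (T3 -> T2 -> T1 -> T3) -> T1 -> T3) and nothing is barred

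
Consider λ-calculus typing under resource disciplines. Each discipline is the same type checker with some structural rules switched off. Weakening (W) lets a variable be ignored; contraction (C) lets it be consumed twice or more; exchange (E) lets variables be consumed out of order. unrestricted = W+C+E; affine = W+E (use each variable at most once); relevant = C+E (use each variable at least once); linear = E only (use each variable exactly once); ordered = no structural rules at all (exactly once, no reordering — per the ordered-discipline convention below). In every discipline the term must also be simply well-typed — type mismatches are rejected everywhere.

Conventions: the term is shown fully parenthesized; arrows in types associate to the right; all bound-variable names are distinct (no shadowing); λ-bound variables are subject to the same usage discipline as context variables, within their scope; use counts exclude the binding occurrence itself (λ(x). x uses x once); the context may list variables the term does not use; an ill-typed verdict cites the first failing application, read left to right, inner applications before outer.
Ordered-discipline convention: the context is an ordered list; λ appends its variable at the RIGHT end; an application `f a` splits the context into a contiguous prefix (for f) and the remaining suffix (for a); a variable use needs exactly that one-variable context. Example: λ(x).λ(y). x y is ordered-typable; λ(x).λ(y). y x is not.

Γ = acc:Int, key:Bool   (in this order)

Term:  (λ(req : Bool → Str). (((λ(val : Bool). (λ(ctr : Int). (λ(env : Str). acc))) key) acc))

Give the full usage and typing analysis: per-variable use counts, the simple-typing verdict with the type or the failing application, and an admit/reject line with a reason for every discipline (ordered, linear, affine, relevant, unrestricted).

use counts: acc: 2×; key: 1×; req (λ-bound): 0×; val (λ-bound): 0×; ctr (λ-bound): 0×; env (λ-bound): 0×
use order (left to right): acc, key, acc
typing: well-typed at (Bool → Str) → Str → Int
ordered: ✗, repeated use of acc ×2; unused: req, val, ctr, env — weakening required
linear: ✗, repeated use of acc ×2; unused: req, val, ctr, env — weakening required
affine: ✗, repeated use of acc ×2
relevant: ✗, unused: req, val, ctr, env — weakening required
unrestricted: ✓, type-checks ((Bool → Str) → Str → Int) and nothing is barred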